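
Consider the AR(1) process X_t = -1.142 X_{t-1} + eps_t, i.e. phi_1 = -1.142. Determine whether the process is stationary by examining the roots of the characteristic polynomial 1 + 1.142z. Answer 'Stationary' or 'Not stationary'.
\text{Not stationary}

The AR(p) characteristic polynomial is P(z) = 1 + 1.142z.
Stationarity requires all roots to lie outside the unit circle, i.e. |z| > 1 for every root.
This is linear in z: 1 + (1.142) z = 0  =>  z = -1/(1.142) = -0.875657,  |z| = 0.875657.
Moduli of all roots: 0.8757.
All moduli strictly greater than 1? No.
Verdict: Not stationary.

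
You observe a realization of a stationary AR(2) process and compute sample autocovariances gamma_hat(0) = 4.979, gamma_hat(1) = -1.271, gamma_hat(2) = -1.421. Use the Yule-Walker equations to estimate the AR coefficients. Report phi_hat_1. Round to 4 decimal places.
\hat\phi_{1} = -0.3510

The Yule-Walker equations for an AR(p) process read, in matrix form,
  Gamma_p phi = r_p,   with   (Gamma_p)_{ij} = gamma(|i - j|),
                       (r_p)_i = gamma(i),   i,j = 1..p.
Substitute the sample gammas (Toeplitz matrix and right-hand side of size 2):
  Gamma_p = [[4.979, -1.271], [-1.271, 4.979]]
  r_p     = [-1.271, -1.421]
Written out:
  4.979 phi_1 - 1.271 phi_2 = -1.271
  -1.271 phi_1 + 4.979 phi_2 = -1.421
Solve by Cramer's rule:
  det = gamma(0)^2 - gamma(1)^2 = (4.979)^2 - (-1.271)^2 = 24.790441 - 1.615441 = 23.175
  phi_hat_1 = [gamma(1) gamma(0) - gamma(1) gamma(2)] / det = [(-1.271)(4.979) - (-1.271)(-1.421)] / 23.175 = -8.1344 / 23.175 = -0.351
  phi_hat_2 = [gamma(0) gamma(2) - gamma(1)^2] / det = [(4.979)(-1.421) - (-1.271)^2] / 23.175 = -8.6906 / 23.175 = -0.375
So phi_hat = [-0.3510, -0.3750].
Therefore phi_hat_1 = -0.3510.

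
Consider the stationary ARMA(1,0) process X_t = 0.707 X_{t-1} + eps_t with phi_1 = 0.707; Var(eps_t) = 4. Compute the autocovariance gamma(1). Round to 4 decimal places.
\gamma(1) = 5.6543

Multiply the model equation by X_{t-k} and take expectations. With theta_0 = psi_0 = 1 and psi_j the MA(infinity) weights, this gives
  gamma(k) - sum_i phi_i gamma(k-i) = c_k,
  c_k = sigma^2 * sum_{j=k..q} theta_j psi_{j-k}   (c_k = 0 for k > q),
using gamma(-m) = gamma(m).
Pure AR (q = 0): c_0 = sigma^2 = 4, c_k = 0 for k >= 1.
Equations for k = 0 and k = 1 (AR order 1):
  gamma(0) = phi_1 gamma(1) + c_0
  gamma(1) = phi_1 gamma(0) + c_1
Substituting the second into the first: gamma(0) (1 - phi_1^2) = c_0 + phi_1 c_1, so
  gamma(0) = c_0 / (1 - phi_1^2) = 4 / (1 - (0.707)^2) = 4 / 0.500151 = 7.997585.
  gamma(1) = phi_1 gamma(0) = (0.707)(7.997585) = 5.654292.
Therefore gamma(1) = 5.6543 (to 4 decimal places).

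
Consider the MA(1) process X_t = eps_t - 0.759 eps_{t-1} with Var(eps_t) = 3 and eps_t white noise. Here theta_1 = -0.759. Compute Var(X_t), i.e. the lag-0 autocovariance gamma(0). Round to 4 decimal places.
\gamma(0) = 4.7282

For an MA(q) process X_t = eps_t + sum_i theta_i eps_{t-i} with
Var(eps_t) = sigma^2, the variance is
  gamma(0) = sigma^2 * (1 + sum_i theta_i^2).
  sum_i theta_i^2 = (-0.759)^2 = 0.576081.
  gamma(0) = 3 * (1 + 0.576081) = 3 * 1.576081 = 4.728243, which rounds to 4.7282.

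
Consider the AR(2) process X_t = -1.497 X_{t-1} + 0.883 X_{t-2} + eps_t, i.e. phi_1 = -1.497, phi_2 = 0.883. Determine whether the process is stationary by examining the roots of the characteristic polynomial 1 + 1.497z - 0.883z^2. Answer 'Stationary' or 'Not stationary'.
\text{Not stationary}

The AR(p) characteristic polynomial is P(z) = 1 + 1.497z - 0.883z^2.
Stationarity requires all roots to lie outside the unit circle, i.e. |z| > 1 for every root.
Set 1 + (1.497) z + (-0.883) z^2 = 0, i.e. a z^2 + b z + c = 0 with a = -0.883, b = 1.497, c = 1.
Discriminant D = b^2 - 4ac = (1.497)^2 - 4*(-0.883)*1 = 2.241009 - (-3.532) = 5.773009.
D >= 0, so the roots are real: z = (-b +/- sqrt(D)) / (2a) = (-1.497 +/- 2.402709) / (-1.766).
  z_1 = (-1.497 + 2.402709) / (-1.766) = -0.5129,   |z_1| = 0.5129.
  z_2 = (-1.497 - 2.402709) / (-1.766) = 2.2082,   |z_2| = 2.2082.
Moduli of all roots: 0.5129, 2.2082.
All moduli strictly greater than 1? No.
Verdict: Not stationary.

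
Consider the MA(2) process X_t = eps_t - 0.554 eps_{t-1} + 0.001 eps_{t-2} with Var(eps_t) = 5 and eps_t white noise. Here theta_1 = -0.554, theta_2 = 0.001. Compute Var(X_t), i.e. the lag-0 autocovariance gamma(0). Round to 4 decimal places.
\gamma(0) = 6.5346

For an MA(q) process X_t = eps_t + sum_i theta_i eps_{t-i} with
Var(eps_t) = sigma^2, the variance is
  gamma(0) = sigma^2 * (1 + sum_i theta_i^2).
  sum_i theta_i^2 = (-0.554)^2 + (0.001)^2 = 0.306916 + 0.000001 = 0.306917.
  gamma(0) = 5 * (1 + 0.306917) = 5 * 1.306917 = 6.534585, which rounds to 6.5346.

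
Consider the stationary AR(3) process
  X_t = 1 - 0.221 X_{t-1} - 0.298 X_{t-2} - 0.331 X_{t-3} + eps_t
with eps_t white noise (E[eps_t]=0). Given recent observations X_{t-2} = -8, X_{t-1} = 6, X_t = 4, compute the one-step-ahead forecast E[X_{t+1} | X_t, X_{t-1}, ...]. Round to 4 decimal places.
E[X_{t+1} \mid \mathcal F_t] = 0.9760

For an AR(p) model X_t = c + sum_i phi_i X_{t-i} + eps_t, the
one-step-ahead conditional mean is
  E[X_{t+1} | X_t, ...] = c + sum_i phi_i X_{t+1-i}.
Substitute known values:
  E[X_{t+1} | ...] = 1 + (-0.221) * (4) + (-0.298) * (6) + (-0.331) * (-8)
                   = 0.9760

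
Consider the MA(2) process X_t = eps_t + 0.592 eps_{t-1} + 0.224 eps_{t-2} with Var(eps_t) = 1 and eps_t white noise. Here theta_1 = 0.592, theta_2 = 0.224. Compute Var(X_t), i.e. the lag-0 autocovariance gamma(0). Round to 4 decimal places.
\gamma(0) = 1.4006

For an MA(q) process X_t = eps_t + sum_i theta_i eps_{t-i} with
Var(eps_t) = sigma^2, the variance is
  gamma(0) = sigma^2 * (1 + sum_i theta_i^2).
  sum_i theta_i^2 = (0.592)^2 + (0.224)^2 = 0.350464 + 0.050176 = 0.40064.
  gamma(0) = 1 * (1 + 0.40064) = 1 * 1.40064 = 1.40064, which rounds to 1.4006.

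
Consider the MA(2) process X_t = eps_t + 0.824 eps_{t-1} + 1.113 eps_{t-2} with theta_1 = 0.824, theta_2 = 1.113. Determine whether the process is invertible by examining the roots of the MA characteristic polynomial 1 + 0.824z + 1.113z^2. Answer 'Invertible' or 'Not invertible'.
\text{Not invertible}

The MA(q) characteristic polynomial is P(z) = 1 + 0.824z + 1.113z^2.
Invertibility requires all roots to lie outside the unit circle, i.e. |z| > 1 for every root.
Set 1 + (0.824) z + (1.113) z^2 = 0, i.e. a z^2 + b z + c = 0 with a = 1.113, b = 0.824, c = 1.
Discriminant D = b^2 - 4ac = (0.824)^2 - 4*(1.113)*1 = 0.678976 - (4.452) = -3.773024.
D < 0, so the roots are the complex-conjugate pair z = (-b +/- i sqrt(-D)) / (2a) = -0.3702 +/- 0.8726i.
For a conjugate pair |z|^2 = z * conj(z) = (product of roots) = c/a = 1/(1.113) = 0.898473, so |z| = sqrt(0.898473) = 0.9479 for both roots.
Moduli of all roots: 0.9479, 0.9479.
All moduli strictly greater than 1? No.
Verdict: Not invertible.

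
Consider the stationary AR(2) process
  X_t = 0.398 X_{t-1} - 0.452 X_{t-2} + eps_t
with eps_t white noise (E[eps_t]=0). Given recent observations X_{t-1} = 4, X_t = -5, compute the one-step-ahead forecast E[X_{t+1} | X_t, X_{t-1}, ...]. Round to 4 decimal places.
E[X_{t+1} \mid \mathcal F_t] = -3.7980

For an AR(p) model X_t = c + sum_i phi_i X_{t-i} + eps_t, the
one-step-ahead conditional mean is
  E[X_{t+1} | X_t, ...] = c + sum_i phi_i X_{t+1-i}.
Substitute known values:
  E[X_{t+1} | ...] = (0.398) * (-5) + (-0.452) * (4)
                   = -3.7980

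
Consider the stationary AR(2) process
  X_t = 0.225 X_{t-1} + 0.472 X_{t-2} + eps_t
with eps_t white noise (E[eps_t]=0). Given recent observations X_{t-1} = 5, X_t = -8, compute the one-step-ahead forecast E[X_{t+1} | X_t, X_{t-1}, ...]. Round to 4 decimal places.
E[X_{t+1} \mid \mathcal F_t] = 0.5600

For an AR(p) model X_t = c + sum_i phi_i X_{t-i} + eps_t, the
one-step-ahead conditional mean is
  E[X_{t+1} | X_t, ...] = c + sum_i phi_i X_{t+1-i}.
Substitute known values:
  E[X_{t+1} | ...] = (0.225) * (-8) + (0.472) * (5)
                   = 0.5600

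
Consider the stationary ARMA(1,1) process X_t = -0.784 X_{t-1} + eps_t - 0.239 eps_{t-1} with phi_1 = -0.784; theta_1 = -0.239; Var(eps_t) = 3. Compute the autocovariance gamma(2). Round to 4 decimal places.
\gamma(2) = 7.4140

Multiply the model equation by X_{t-k} and take expectations. With theta_0 = psi_0 = 1 and psi_j the MA(infinity) weights, this gives
  gamma(k) - sum_i phi_i gamma(k-i) = c_k,
  c_k = sigma^2 * sum_{j=k..q} theta_j psi_{j-k}   (c_k = 0 for k > q),
using gamma(-m) = gamma(m).
psi-weights needed (psi_j = theta_j + sum_i phi_i psi_{j-i}):
  psi_1 = theta_1 + phi_1 = -0.239 + (-0.784) = -1.023
Right-hand sides:
  c_0 = sigma^2 (1 + theta_1 psi_1) = 3 * (1 + (-0.239)(-1.023)) = 3 * 1.244497 = 3.733491
  c_1 = sigma^2 theta_1 = 3 * (-0.239) = -0.717
  c_2 = 0
Equations for k = 0 and k = 1 (AR order 1):
  gamma(0) = phi_1 gamma(1) + c_0
  gamma(1) = phi_1 gamma(0) + c_1
Substituting the second into the first: gamma(0) (1 - phi_1^2) = c_0 + phi_1 c_1, so
  gamma(0) = (c_0 + phi_1 c_1) / (1 - phi_1^2) = (3.733491 + (-0.784)(-0.717)) / (1 - (-0.784)^2) = 4.295619 / 0.385344 = 11.147492.
  gamma(1) = phi_1 gamma(0) + c_1 = (-0.784)(11.147492) + (-0.717) = -9.456633.
For k = 2 (> q): gamma(2) = phi_1 gamma(1) = (-0.784)(-9.456633) = 7.414001.
Therefore gamma(2) = 7.4140 (to 4 decimal places).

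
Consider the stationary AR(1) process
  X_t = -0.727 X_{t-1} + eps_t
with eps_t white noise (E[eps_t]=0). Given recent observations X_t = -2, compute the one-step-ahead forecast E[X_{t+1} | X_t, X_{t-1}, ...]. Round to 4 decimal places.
E[X_{t+1} \mid \mathcal F_t] = 1.4540

For an AR(p) model X_t = c + sum_i phi_i X_{t-i} + eps_t, the
one-step-ahead conditional mean is
  E[X_{t+1} | X_t, ...] = c + sum_i phi_i X_{t+1-i}.
Substitute known values:
  E[X_{t+1} | ...] = (-0.727) * (-2)
                   = 1.4540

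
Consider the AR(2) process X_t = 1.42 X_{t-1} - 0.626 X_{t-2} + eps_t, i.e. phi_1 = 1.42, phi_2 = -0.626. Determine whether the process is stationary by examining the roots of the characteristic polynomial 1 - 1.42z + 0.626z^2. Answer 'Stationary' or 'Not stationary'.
\text{Stationary}

The AR(p) characteristic polynomial is P(z) = 1 - 1.42z + 0.626z^2.
Stationarity requires all roots to lie outside the unit circle, i.e. |z| > 1 for every root.
Set 1 + (-1.42) z + (0.626) z^2 = 0, i.e. a z^2 + b z + c = 0 with a = 0.626, b = -1.42, c = 1.
Discriminant D = b^2 - 4ac = (-1.42)^2 - 4*(0.626)*1 = 2.0164 - (2.504) = -0.4876.
D < 0, so the roots are the complex-conjugate pair z = (-b +/- i sqrt(-D)) / (2a) = 1.1342 +/- 0.5577i.
For a conjugate pair |z|^2 = z * conj(z) = (product of roots) = c/a = 1/(0.626) = 1.597444, so |z| = sqrt(1.597444) = 1.2639 for both roots.
Moduli of all roots: 1.2639, 1.2639.
All moduli strictly greater than 1? Yes.
Verdict: Stationary.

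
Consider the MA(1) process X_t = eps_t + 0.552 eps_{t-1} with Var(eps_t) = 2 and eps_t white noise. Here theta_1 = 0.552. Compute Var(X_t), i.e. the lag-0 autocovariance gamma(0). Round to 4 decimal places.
\gamma(0) = 2.6094

For an MA(q) process X_t = eps_t + sum_i theta_i eps_{t-i} with
Var(eps_t) = sigma^2, the variance is
  gamma(0) = sigma^2 * (1 + sum_i theta_i^2).
  sum_i theta_i^2 = (0.552)^2 = 0.304704.
  gamma(0) = 2 * (1 + 0.304704) = 2 * 1.304704 = 2.609408, which rounds to 2.6094.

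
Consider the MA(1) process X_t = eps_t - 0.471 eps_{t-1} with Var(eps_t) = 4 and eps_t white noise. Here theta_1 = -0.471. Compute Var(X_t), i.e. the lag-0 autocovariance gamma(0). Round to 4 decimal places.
\gamma(0) = 4.8874

For an MA(q) process X_t = eps_t + sum_i theta_i eps_{t-i} with
Var(eps_t) = sigma^2, the variance is
  gamma(0) = sigma^2 * (1 + sum_i theta_i^2).
  sum_i theta_i^2 = (-0.471)^2 = 0.221841.
  gamma(0) = 4 * (1 + 0.221841) = 4 * 1.221841 = 4.887364, which rounds to 4.8874.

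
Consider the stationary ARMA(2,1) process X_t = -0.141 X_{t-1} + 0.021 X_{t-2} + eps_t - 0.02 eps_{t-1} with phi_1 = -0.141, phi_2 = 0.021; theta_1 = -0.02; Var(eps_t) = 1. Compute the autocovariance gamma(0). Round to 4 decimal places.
\gamma(0) = 1.0279

Multiply the model equation by X_{t-k} and take expectations. With theta_0 = psi_0 = 1 and psi_j the MA(infinity) weights, this gives
  gamma(k) - sum_i phi_i gamma(k-i) = c_k,
  c_k = sigma^2 * sum_{j=k..q} theta_j psi_{j-k}   (c_k = 0 for k > q),
using gamma(-m) = gamma(m).
psi-weights needed (psi_j = theta_j + sum_i phi_i psi_{j-i}):
  psi_1 = theta_1 + phi_1 = -0.02 + (-0.141) = -0.161
Right-hand sides:
  c_0 = sigma^2 (1 + theta_1 psi_1) = 1 * (1 + (-0.02)(-0.161)) = 1 * 1.00322 = 1.00322
  c_1 = sigma^2 theta_1 = 1 * (-0.02) = -0.02
  c_2 = 0
Equations for k = 0, 1, 2 (AR order 2, c_2 = 0):
  (E0) gamma(0) = phi_1 gamma(1) + phi_2 gamma(2) + c_0
  (E1) gamma(1) = phi_1 gamma(0) + phi_2 gamma(1) + c_1
  (E2) gamma(2) = phi_1 gamma(1) + phi_2 gamma(0)
From (E1): gamma(1) = A gamma(0) + B with
  A = phi_1 / (1 - phi_2) = -0.141 / 0.979 = -0.144025,   B = c_1 / (1 - phi_2) = -0.02 / 0.979 = -0.020429.
Insert (E2) into (E0): gamma(0) (1 - phi_2^2) = phi_1 (1 + phi_2) gamma(1) + c_0.
  phi_1 (1 + phi_2) = (-0.141)(1.021) = -0.143961,   1 - phi_2^2 = 0.999559.
Replace gamma(1) by A gamma(0) + B and collect gamma(0):
  gamma(0) [0.999559 - (-0.143961)(-0.144025)] = (-0.143961)(-0.020429) + 1.00322
  gamma(0) * 0.978825 = 1.006161
  gamma(0) = 1.006161 / 0.978825 = 1.027927.
Therefore gamma(0) = 1.0279 (to 4 decimal places).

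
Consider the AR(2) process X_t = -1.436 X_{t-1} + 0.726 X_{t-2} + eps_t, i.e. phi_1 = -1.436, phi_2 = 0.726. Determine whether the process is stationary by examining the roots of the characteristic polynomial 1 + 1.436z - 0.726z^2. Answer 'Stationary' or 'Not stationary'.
\text{Not stationary}

The AR(p) characteristic polynomial is P(z) = 1 + 1.436z - 0.726z^2.
Stationarity requires all roots to lie outside the unit circle, i.e. |z| > 1 for every root.
Set 1 + (1.436) z + (-0.726) z^2 = 0, i.e. a z^2 + b z + c = 0 with a = -0.726, b = 1.436, c = 1.
Discriminant D = b^2 - 4ac = (1.436)^2 - 4*(-0.726)*1 = 2.062096 - (-2.904) = 4.966096.
D >= 0, so the roots are real: z = (-b +/- sqrt(D)) / (2a) = (-1.436 +/- 2.228474) / (-1.452).
  z_1 = (-1.436 + 2.228474) / (-1.452) = -0.5458,   |z_1| = 0.5458.
  z_2 = (-1.436 - 2.228474) / (-1.452) = 2.5237,   |z_2| = 2.5237.
Moduli of all roots: 0.5458, 2.5237.
All moduli strictly greater than 1? No.
Verdict: Not stationary.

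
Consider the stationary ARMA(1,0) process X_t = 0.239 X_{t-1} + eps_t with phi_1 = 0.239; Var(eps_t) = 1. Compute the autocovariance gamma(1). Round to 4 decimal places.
\gamma(1) = 0.2535

Multiply the model equation by X_{t-k} and take expectations. With theta_0 = psi_0 = 1 and psi_j the MA(infinity) weights, this gives
  gamma(k) - sum_i phi_i gamma(k-i) = c_k,
  c_k = sigma^2 * sum_{j=k..q} theta_j psi_{j-k}   (c_k = 0 for k > q),
using gamma(-m) = gamma(m).
Pure AR (q = 0): c_0 = sigma^2 = 1, c_k = 0 for k >= 1.
Equations for k = 0 and k = 1 (AR order 1):
  gamma(0) = phi_1 gamma(1) + c_0
  gamma(1) = phi_1 gamma(0) + c_1
Substituting the second into the first: gamma(0) (1 - phi_1^2) = c_0 + phi_1 c_1, so
  gamma(0) = c_0 / (1 - phi_1^2) = 1 / (1 - (0.239)^2) = 1 / 0.942879 = 1.060581.
  gamma(1) = phi_1 gamma(0) = (0.239)(1.060581) = 0.253479.
Therefore gamma(1) = 0.2535 (to 4 decimal places).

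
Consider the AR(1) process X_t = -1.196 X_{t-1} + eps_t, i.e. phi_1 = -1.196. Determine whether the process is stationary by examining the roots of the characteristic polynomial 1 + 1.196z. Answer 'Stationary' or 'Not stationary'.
\text{Not stationary}

The AR(p) characteristic polynomial is P(z) = 1 + 1.196z.
Stationarity requires all roots to lie outside the unit circle, i.e. |z| > 1 for every root.
This is linear in z: 1 + (1.196) z = 0  =>  z = -1/(1.196) = -0.83612,  |z| = 0.83612.
Moduli of all roots: 0.8361.
All moduli strictly greater than 1? No.
Verdict: Not stationary.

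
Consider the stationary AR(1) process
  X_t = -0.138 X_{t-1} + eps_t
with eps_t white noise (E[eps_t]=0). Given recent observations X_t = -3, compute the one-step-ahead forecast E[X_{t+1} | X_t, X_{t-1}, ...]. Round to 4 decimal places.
E[X_{t+1} \mid \mathcal F_t] = 0.4140

For an AR(p) model X_t = c + sum_i phi_i X_{t-i} + eps_t, the
one-step-ahead conditional mean is
  E[X_{t+1} | X_t, ...] = c + sum_i phi_i X_{t+1-i}.
Substitute known values:
  E[X_{t+1} | ...] = (-0.138) * (-3)
                   = 0.4140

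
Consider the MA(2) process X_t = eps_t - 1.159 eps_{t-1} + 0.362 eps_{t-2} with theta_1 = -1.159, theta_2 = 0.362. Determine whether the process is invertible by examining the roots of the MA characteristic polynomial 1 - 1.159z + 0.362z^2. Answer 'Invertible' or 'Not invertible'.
\text{Invertible}

The MA(q) characteristic polynomial is P(z) = 1 - 1.159z + 0.362z^2.
Invertibility requires all roots to lie outside the unit circle, i.e. |z| > 1 for every root.
Set 1 + (-1.159) z + (0.362) z^2 = 0, i.e. a z^2 + b z + c = 0 with a = 0.362, b = -1.159, c = 1.
Discriminant D = b^2 - 4ac = (-1.159)^2 - 4*(0.362)*1 = 1.343281 - (1.448) = -0.104719.
D < 0, so the roots are the complex-conjugate pair z = (-b +/- i sqrt(-D)) / (2a) = 1.6008 +/- 0.447i.
For a conjugate pair |z|^2 = z * conj(z) = (product of roots) = c/a = 1/(0.362) = 2.762431, so |z| = sqrt(2.762431) = 1.6621 for both roots.
Moduli of all roots: 1.6621, 1.6621.
All moduli strictly greater than 1? Yes.
Verdict: Invertible.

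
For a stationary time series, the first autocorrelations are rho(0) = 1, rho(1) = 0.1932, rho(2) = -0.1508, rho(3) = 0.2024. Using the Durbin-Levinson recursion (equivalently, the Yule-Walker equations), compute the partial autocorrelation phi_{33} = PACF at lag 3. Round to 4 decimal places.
\phi_{33} = 0.2970

The PACF at lag k is phi_{kk}, the last component of the solution
to the Yule-Walker system G_k phi = r_k where
  (G_k)_{ij} = rho(|i - j|), (r_k)_i = rho(i), i,j = 1..k.
Equivalently, Durbin-Levinson gives phi_{kk} iteratively:
  phi_{11} = rho(1)
  phi_{kk} = [rho(k) - sum_{j=1..k-1} phi_{k-1,j} rho(k-j)]
            / [1 - sum_{j=1..k-1} phi_{k-1,j} rho(j)],
  phi_{k,j} = phi_{k-1,j} - phi_{kk} phi_{k-1,k-j},  j = 1..k-1.
Step k = 1:
  phi_11 = rho(1) = 0.1932.
Step k = 2:
  phi_22 = [rho(2) - phi_11 rho(1)] / [1 - phi_11 rho(1)] = [-0.1508 - (0.1932)(0.1932)] / [1 - (0.1932)(0.1932)]
         = -0.18812624 / 0.96267376 = -0.195421.
  Update: phi_21 = phi_11 - phi_22 phi_11 = 0.1932 - (-0.195421)(0.1932) = 0.230955.
Step k = 3:
  phi_33 = [rho(3) - phi_21 rho(2) - phi_22 rho(1)] / [1 - phi_21 rho(1) - phi_22 rho(2)]
    numerator   = 0.2024 - (0.230955)(-0.1508) - (-0.195421)(0.1932) = 0.2749833
    denominator = 1 - (0.230955)(0.1932) - (-0.195421)(-0.1508) = 0.92591003
  phi_33 = 0.2749833 / 0.92591003 = 0.297.
Therefore phi_{33} = 0.2970.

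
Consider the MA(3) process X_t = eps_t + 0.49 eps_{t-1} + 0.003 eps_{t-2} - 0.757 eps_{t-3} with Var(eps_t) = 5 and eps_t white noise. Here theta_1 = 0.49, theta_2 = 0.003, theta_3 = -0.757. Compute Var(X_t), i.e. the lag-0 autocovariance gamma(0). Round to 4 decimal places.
\gamma(0) = 9.0658

For an MA(q) process X_t = eps_t + sum_i theta_i eps_{t-i} with
Var(eps_t) = sigma^2, the variance is
  gamma(0) = sigma^2 * (1 + sum_i theta_i^2).
  sum_i theta_i^2 = (0.49)^2 + (0.003)^2 + (-0.757)^2 = 0.2401 + 0.000009 + 0.573049 = 0.813158.
  gamma(0) = 5 * (1 + 0.813158) = 5 * 1.813158 = 9.06579, which rounds to 9.0658.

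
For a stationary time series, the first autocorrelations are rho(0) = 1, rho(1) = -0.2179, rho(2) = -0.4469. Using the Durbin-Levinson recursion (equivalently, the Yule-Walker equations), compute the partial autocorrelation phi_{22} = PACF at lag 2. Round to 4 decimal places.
\phi_{22} = -0.5190

The PACF at lag k is phi_{kk}, the last component of the solution
to the Yule-Walker system G_k phi = r_k where
  (G_k)_{ij} = rho(|i - j|), (r_k)_i = rho(i), i,j = 1..k.
Equivalently, Durbin-Levinson gives phi_{kk} iteratively:
  phi_{11} = rho(1)
  phi_{kk} = [rho(k) - sum_{j=1..k-1} phi_{k-1,j} rho(k-j)]
            / [1 - sum_{j=1..k-1} phi_{k-1,j} rho(j)],
  phi_{k,j} = phi_{k-1,j} - phi_{kk} phi_{k-1,k-j},  j = 1..k-1.
Step k = 1:
  phi_11 = rho(1) = -0.2179.
Step k = 2:
  phi_22 = [rho(2) - phi_11 rho(1)] / [1 - phi_11 rho(1)] = [-0.4469 - (-0.2179)(-0.2179)] / [1 - (-0.2179)(-0.2179)]
         = -0.49438041 / 0.95251959 = -0.519.
Therefore phi_{22} = -0.5190.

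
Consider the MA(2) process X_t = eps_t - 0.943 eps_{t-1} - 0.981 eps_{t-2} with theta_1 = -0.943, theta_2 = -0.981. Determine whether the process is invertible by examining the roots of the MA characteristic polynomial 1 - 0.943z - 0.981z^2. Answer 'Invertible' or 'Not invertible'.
\text{Not invertible}

The MA(q) characteristic polynomial is P(z) = 1 - 0.943z - 0.981z^2.
Invertibility requires all roots to lie outside the unit circle, i.e. |z| > 1 for every root.
Set 1 + (-0.943) z + (-0.981) z^2 = 0, i.e. a z^2 + b z + c = 0 with a = -0.981, b = -0.943, c = 1.
Discriminant D = b^2 - 4ac = (-0.943)^2 - 4*(-0.981)*1 = 0.889249 - (-3.924) = 4.813249.
D >= 0, so the roots are real: z = (-b +/- sqrt(D)) / (2a) = (0.943 +/- 2.193912) / (-1.962).
  z_1 = (0.943 + 2.193912) / (-1.962) = -1.5988,   |z_1| = 1.5988.
  z_2 = (0.943 - 2.193912) / (-1.962) = 0.6376,   |z_2| = 0.6376.
Moduli of all roots: 1.5988, 0.6376.
All moduli strictly greater than 1? No.
Verdict: Not invertible.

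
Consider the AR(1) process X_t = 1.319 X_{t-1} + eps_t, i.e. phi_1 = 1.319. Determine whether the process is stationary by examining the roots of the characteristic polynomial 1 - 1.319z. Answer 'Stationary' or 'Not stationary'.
\text{Not stationary}

The AR(p) characteristic polynomial is P(z) = 1 - 1.319z.
Stationarity requires all roots to lie outside the unit circle, i.e. |z| > 1 for every root.
This is linear in z: 1 + (-1.319) z = 0  =>  z = -1/(-1.319) = 0.75815,  |z| = 0.75815.
Moduli of all roots: 0.7582.
All moduli strictly greater than 1? No.
Verdict: Not stationary.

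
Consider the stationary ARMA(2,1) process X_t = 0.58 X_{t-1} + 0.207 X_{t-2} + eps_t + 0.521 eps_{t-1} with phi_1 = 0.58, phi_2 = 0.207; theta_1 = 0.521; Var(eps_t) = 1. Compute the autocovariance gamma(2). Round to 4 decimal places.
\gamma(2) = 3.2647

Multiply the model equation by X_{t-k} and take expectations. With theta_0 = psi_0 = 1 and psi_j the MA(infinity) weights, this gives
  gamma(k) - sum_i phi_i gamma(k-i) = c_k,
  c_k = sigma^2 * sum_{j=k..q} theta_j psi_{j-k}   (c_k = 0 for k > q),
using gamma(-m) = gamma(m).
psi-weights needed (psi_j = theta_j + sum_i phi_i psi_{j-i}):
  psi_1 = theta_1 + phi_1 = 0.521 + (0.58) = 1.101
Right-hand sides:
  c_0 = sigma^2 (1 + theta_1 psi_1) = 1 * (1 + (0.521)(1.101)) = 1 * 1.573621 = 1.573621
  c_1 = sigma^2 theta_1 = 1 * (0.521) = 0.521
  c_2 = 0
Equations for k = 0, 1, 2 (AR order 2, c_2 = 0):
  (E0) gamma(0) = phi_1 gamma(1) + phi_2 gamma(2) + c_0
  (E1) gamma(1) = phi_1 gamma(0) + phi_2 gamma(1) + c_1
  (E2) gamma(2) = phi_1 gamma(1) + phi_2 gamma(0)
From (E1): gamma(1) = A gamma(0) + B with
  A = phi_1 / (1 - phi_2) = 0.58 / 0.793 = 0.7314,   B = c_1 / (1 - phi_2) = 0.521 / 0.793 = 0.656999.
Insert (E2) into (E0): gamma(0) (1 - phi_2^2) = phi_1 (1 + phi_2) gamma(1) + c_0.
  phi_1 (1 + phi_2) = (0.58)(1.207) = 0.70006,   1 - phi_2^2 = 0.957151.
Replace gamma(1) by A gamma(0) + B and collect gamma(0):
  gamma(0) [0.957151 - (0.70006)(0.7314)] = (0.70006)(0.656999) + 1.573621
  gamma(0) * 0.445127 = 2.03356
  gamma(0) = 2.03356 / 0.445127 = 4.56849.
  gamma(1) = A gamma(0) + B = (0.7314)(4.56849) + (0.656999) = 3.998391.
  gamma(2) = phi_1 gamma(1) + phi_2 gamma(0) = (0.58)(3.998391) + (0.207)(4.56849) = 3.264744.
Therefore gamma(2) = 3.2647 (to 4 decimal places).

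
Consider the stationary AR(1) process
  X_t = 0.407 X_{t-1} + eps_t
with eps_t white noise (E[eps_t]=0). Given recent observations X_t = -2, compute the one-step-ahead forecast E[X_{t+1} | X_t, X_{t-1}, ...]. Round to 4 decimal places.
E[X_{t+1} \mid \mathcal F_t] = -0.8140

For an AR(p) model X_t = c + sum_i phi_i X_{t-i} + eps_t, the
one-step-ahead conditional mean is
  E[X_{t+1} | X_t, ...] = c + sum_i phi_i X_{t+1-i}.
Substitute known values:
  E[X_{t+1} | ...] = (0.407) * (-2)
                   = -0.8140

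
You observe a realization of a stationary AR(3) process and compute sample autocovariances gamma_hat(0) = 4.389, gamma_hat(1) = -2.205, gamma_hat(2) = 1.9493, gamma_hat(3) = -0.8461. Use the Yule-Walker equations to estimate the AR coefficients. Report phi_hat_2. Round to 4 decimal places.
\hat\phi_{2} = 0.3110

The Yule-Walker equations for an AR(p) process read, in matrix form,
  Gamma_p phi = r_p,   with   (Gamma_p)_{ij} = gamma(|i - j|),
                       (r_p)_i = gamma(i),   i,j = 1..p.
Substitute the sample gammas (Toeplitz matrix and right-hand side of size 3):
  Gamma_p = [[4.389, -2.205, 1.9493], [-2.205, 4.389, -2.205], [1.9493, -2.205, 4.389]]
  r_p     = [-2.205, 1.9493, -0.8461]
Written out (R1..R3):
  (R1) 4.389 phi_1 - 2.205 phi_2 + 1.9493 phi_3 = -2.205
  (R2) -2.205 phi_1 + 4.389 phi_2 - 2.205 phi_3 = 1.9493
  (R3) 1.9493 phi_1 - 2.205 phi_2 + 4.389 phi_3 = -0.8461
Gaussian elimination:
  R2 <- R2 - (-2.205/4.389) R1 = R2 - (-0.502392) R1:  3.281225 phi_2 - 1.225687 phi_3 = 0.841525
  R3 <- R3 - (1.9493/4.389) R1 = R3 - (0.444133) R1:  -1.225687 phi_2 + 3.523251 phi_3 = 0.133213
  R3 <- R3 - (-1.225687/3.281225) R2 = R3 - (-0.373545) R2:  3.065402 phi_3 = 0.447561
Back-substitution:
  phi_hat_3 = 0.447561 / 3.065402 = 0.146004
  phi_hat_2 = (0.841525 - (-1.225687)(0.146004)) / 3.281225 = 0.311006
  phi_hat_1 = (-2.205 - (-2.205)(0.311006) - (1.9493)(0.146004)) / 4.389 = -0.410991
So phi_hat = [-0.4110, 0.3110, 0.1460].
Therefore phi_hat_2 = 0.3110.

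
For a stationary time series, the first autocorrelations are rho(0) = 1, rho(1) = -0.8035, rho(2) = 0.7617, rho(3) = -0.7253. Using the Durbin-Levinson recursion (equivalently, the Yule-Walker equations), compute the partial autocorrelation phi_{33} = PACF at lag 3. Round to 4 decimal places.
\phi_{33} = -0.1598

The PACF at lag k is phi_{kk}, the last component of the solution
to the Yule-Walker system G_k phi = r_k where
  (G_k)_{ij} = rho(|i - j|), (r_k)_i = rho(i), i,j = 1..k.
Equivalently, Durbin-Levinson gives phi_{kk} iteratively:
  phi_{11} = rho(1)
  phi_{kk} = [rho(k) - sum_{j=1..k-1} phi_{k-1,j} rho(k-j)]
            / [1 - sum_{j=1..k-1} phi_{k-1,j} rho(j)],
  phi_{k,j} = phi_{k-1,j} - phi_{kk} phi_{k-1,k-j},  j = 1..k-1.
Step k = 1:
  phi_11 = rho(1) = -0.8035.
Step k = 2:
  phi_22 = [rho(2) - phi_11 rho(1)] / [1 - phi_11 rho(1)] = [0.7617 - (-0.8035)(-0.8035)] / [1 - (-0.8035)(-0.8035)]
         = 0.11608775 / 0.35438775 = 0.327573.
  Update: phi_21 = phi_11 - phi_22 phi_11 = -0.8035 - (0.327573)(-0.8035) = -0.540295.
Step k = 3:
  phi_33 = [rho(3) - phi_21 rho(2) - phi_22 rho(1)] / [1 - phi_21 rho(1) - phi_22 rho(2)]
    numerator   = -0.7253 - (-0.540295)(0.7617) - (0.327573)(-0.8035) = -0.05055238
    denominator = 1 - (-0.540295)(-0.8035) - (0.327573)(0.7617) = 0.31636057
  phi_33 = -0.05055238 / 0.31636057 = -0.1598.
Therefore phi_{33} = -0.1598.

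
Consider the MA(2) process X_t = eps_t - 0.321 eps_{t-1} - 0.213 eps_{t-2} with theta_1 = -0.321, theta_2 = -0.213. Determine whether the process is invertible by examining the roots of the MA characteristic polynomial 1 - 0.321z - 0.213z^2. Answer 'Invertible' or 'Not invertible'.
\text{Invertible}

The MA(q) characteristic polynomial is P(z) = 1 - 0.321z - 0.213z^2.
Invertibility requires all roots to lie outside the unit circle, i.e. |z| > 1 for every root.
Set 1 + (-0.321) z + (-0.213) z^2 = 0, i.e. a z^2 + b z + c = 0 with a = -0.213, b = -0.321, c = 1.
Discriminant D = b^2 - 4ac = (-0.321)^2 - 4*(-0.213)*1 = 0.103041 - (-0.852) = 0.955041.
D >= 0, so the roots are real: z = (-b +/- sqrt(D)) / (2a) = (0.321 +/- 0.977262) / (-0.426).
  z_1 = (0.321 + 0.977262) / (-0.426) = -3.0476,   |z_1| = 3.0476.
  z_2 = (0.321 - 0.977262) / (-0.426) = 1.5405,   |z_2| = 1.5405.
Moduli of all roots: 3.0476, 1.5405.
All moduli strictly greater than 1? Yes.
Verdict: Invertible.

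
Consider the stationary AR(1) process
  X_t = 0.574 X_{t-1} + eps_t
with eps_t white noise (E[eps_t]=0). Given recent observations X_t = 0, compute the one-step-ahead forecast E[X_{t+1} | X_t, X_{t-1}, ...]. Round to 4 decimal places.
E[X_{t+1} \mid \mathcal F_t] = 0.0000

For an AR(p) model X_t = c + sum_i phi_i X_{t-i} + eps_t, the
one-step-ahead conditional mean is
  E[X_{t+1} | X_t, ...] = c + sum_i phi_i X_{t+1-i}.
Substitute known values:
  E[X_{t+1} | ...] = (0.574) * (0)
                   = 0.0000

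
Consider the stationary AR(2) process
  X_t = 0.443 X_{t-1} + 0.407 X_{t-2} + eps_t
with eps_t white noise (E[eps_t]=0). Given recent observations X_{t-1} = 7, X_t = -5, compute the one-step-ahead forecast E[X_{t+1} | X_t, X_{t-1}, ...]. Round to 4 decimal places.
E[X_{t+1} \mid \mathcal F_t] = 0.6340

For an AR(p) model X_t = c + sum_i phi_i X_{t-i} + eps_t, the
one-step-ahead conditional mean is
  E[X_{t+1} | X_t, ...] = c + sum_i phi_i X_{t+1-i}.
Substitute known values:
  E[X_{t+1} | ...] = (0.443) * (-5) + (0.407) * (7)
                   = 0.6340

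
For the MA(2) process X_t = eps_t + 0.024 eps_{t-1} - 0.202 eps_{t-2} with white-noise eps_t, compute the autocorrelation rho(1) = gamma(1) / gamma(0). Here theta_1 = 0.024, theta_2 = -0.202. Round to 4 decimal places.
\rho(1) = 0.0184

For an MA(q) process with theta_0 = 1, the autocovariance is
  gamma(k) = sigma^2 * sum_{i=0..q-k} theta_i * theta_{i+k},
and rho(k) = gamma(k) / gamma(0). Sigma^2 cancels.
  numerator   = (1)*(0.024) + (0.024)*(-0.202) = 0.019152.
  denominator = (1)^2 + (0.024)^2 + (-0.202)^2 = 1.04138.
  rho(1) = 0.019152 / 1.04138 = 0.0184.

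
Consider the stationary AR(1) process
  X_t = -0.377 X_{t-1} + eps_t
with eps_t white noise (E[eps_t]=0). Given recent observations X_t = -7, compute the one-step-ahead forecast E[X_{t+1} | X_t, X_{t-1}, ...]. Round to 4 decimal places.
E[X_{t+1} \mid \mathcal F_t] = 2.6390

For an AR(p) model X_t = c + sum_i phi_i X_{t-i} + eps_t, the
one-step-ahead conditional mean is
  E[X_{t+1} | X_t, ...] = c + sum_i phi_i X_{t+1-i}.
Substitute known values:
  E[X_{t+1} | ...] = (-0.377) * (-7)
                   = 2.6390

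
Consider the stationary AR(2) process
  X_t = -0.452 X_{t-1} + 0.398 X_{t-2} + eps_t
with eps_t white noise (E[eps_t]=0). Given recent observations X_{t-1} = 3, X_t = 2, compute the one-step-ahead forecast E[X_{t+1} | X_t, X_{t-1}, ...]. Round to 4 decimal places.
E[X_{t+1} \mid \mathcal F_t] = 0.2900

For an AR(p) model X_t = c + sum_i phi_i X_{t-i} + eps_t, the
one-step-ahead conditional mean is
  E[X_{t+1} | X_t, ...] = c + sum_i phi_i X_{t+1-i}.
Substitute known values:
  E[X_{t+1} | ...] = (-0.452) * (2) + (0.398) * (3)
                   = 0.2900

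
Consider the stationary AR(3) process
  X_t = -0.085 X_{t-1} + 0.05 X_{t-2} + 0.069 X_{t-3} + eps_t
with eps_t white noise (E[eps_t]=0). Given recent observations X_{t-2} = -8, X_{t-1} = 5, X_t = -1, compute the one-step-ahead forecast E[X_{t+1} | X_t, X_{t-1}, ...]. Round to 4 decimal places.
E[X_{t+1} \mid \mathcal F_t] = -0.2170

For an AR(p) model X_t = c + sum_i phi_i X_{t-i} + eps_t, the
one-step-ahead conditional mean is
  E[X_{t+1} | X_t, ...] = c + sum_i phi_i X_{t+1-i}.
Substitute known values:
  E[X_{t+1} | ...] = (-0.085) * (-1) + (0.05) * (5) + (0.069) * (-8)
                   = -0.2170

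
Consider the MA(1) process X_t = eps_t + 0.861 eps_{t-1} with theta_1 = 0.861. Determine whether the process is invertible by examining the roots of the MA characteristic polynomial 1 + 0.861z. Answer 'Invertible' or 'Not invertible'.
\text{Invertible}

The MA(q) characteristic polynomial is P(z) = 1 + 0.861z.
Invertibility requires all roots to lie outside the unit circle, i.e. |z| > 1 for every root.
This is linear in z: 1 + (0.861) z = 0  =>  z = -1/(0.861) = -1.16144,  |z| = 1.16144.
Moduli of all roots: 1.1614.
All moduli strictly greater than 1? Yes.
Verdict: Invertible.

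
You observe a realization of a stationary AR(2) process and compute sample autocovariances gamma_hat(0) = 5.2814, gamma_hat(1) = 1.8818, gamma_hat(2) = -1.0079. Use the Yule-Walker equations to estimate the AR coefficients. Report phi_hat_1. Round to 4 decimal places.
\hat\phi_{1} = 0.4860

The Yule-Walker equations for an AR(p) process read, in matrix form,
  Gamma_p phi = r_p,   with   (Gamma_p)_{ij} = gamma(|i - j|),
                       (r_p)_i = gamma(i),   i,j = 1..p.
Substitute the sample gammas (Toeplitz matrix and right-hand side of size 2):
  Gamma_p = [[5.2814, 1.8818], [1.8818, 5.2814]]
  r_p     = [1.8818, -1.0079]
Written out:
  5.2814 phi_1 + 1.8818 phi_2 = 1.8818
  1.8818 phi_1 + 5.2814 phi_2 = -1.0079
Solve by Cramer's rule:
  det = gamma(0)^2 - gamma(1)^2 = (5.2814)^2 - (1.8818)^2 = 27.89318596 - 3.54117124 = 24.35201472
  phi_hat_1 = [gamma(1) gamma(0) - gamma(1) gamma(2)] / det = [(1.8818)(5.2814) - (1.8818)(-1.0079)] / 24.35201472 = 11.83520474 / 24.35201472 = 0.486
  phi_hat_2 = [gamma(0) gamma(2) - gamma(1)^2] / det = [(5.2814)(-1.0079) - (1.8818)^2] / 24.35201472 = -8.8642943 / 24.35201472 = -0.364
So phi_hat = [0.4860, -0.3640].
Therefore phi_hat_1 = 0.4860.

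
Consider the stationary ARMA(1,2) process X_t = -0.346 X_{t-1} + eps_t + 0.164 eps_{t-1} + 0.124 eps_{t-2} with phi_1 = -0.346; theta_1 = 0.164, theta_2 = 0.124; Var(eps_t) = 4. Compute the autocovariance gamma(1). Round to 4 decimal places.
\gamma(1) = -0.9191

Multiply the model equation by X_{t-k} and take expectations. With theta_0 = psi_0 = 1 and psi_j the MA(infinity) weights, this gives
  gamma(k) - sum_i phi_i gamma(k-i) = c_k,
  c_k = sigma^2 * sum_{j=k..q} theta_j psi_{j-k}   (c_k = 0 for k > q),
using gamma(-m) = gamma(m).
psi-weights needed (psi_j = theta_j + sum_i phi_i psi_{j-i}):
  psi_1 = theta_1 + phi_1 = 0.164 + (-0.346) = -0.182
  psi_2 = theta_2 + phi_1 psi_1 = 0.124 + (-0.346)(-0.182) = 0.186972
Right-hand sides:
  c_0 = sigma^2 (1 + theta_1 psi_1 + theta_2 psi_2) = 4 * (1 + (0.164)(-0.182) + (0.124)(0.186972)) = 4 * 0.993337 = 3.973346
  c_1 = sigma^2 (theta_1 + theta_2 psi_1) = 4 * (0.164 + (0.124)(-0.182)) = 0.565728
  c_2 = sigma^2 theta_2 = 4 * (0.124) = 0.496
Equations for k = 0 and k = 1 (AR order 1):
  gamma(0) = phi_1 gamma(1) + c_0
  gamma(1) = phi_1 gamma(0) + c_1
Substituting the second into the first: gamma(0) (1 - phi_1^2) = c_0 + phi_1 c_1, so
  gamma(0) = (c_0 + phi_1 c_1) / (1 - phi_1^2) = (3.973346 + (-0.346)(0.565728)) / (1 - (-0.346)^2) = 3.777604 / 0.880284 = 4.291347.
  gamma(1) = phi_1 gamma(0) + c_1 = (-0.346)(4.291347) + (0.565728) = -0.919078.
Therefore gamma(1) = -0.9191 (to 4 decimal places).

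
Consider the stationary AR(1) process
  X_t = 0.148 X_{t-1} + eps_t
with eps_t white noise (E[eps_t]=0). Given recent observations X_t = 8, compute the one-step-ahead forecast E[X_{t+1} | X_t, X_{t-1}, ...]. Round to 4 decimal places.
E[X_{t+1} \mid \mathcal F_t] = 1.1840

For an AR(p) model X_t = c + sum_i phi_i X_{t-i} + eps_t, the
one-step-ahead conditional mean is
  E[X_{t+1} | X_t, ...] = c + sum_i phi_i X_{t+1-i}.
Substitute known values:
  E[X_{t+1} | ...] = (0.148) * (8)
                   = 1.1840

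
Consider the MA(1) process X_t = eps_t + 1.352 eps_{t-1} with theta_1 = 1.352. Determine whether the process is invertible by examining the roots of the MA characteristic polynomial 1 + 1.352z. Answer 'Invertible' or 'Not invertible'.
\text{Not invertible}

The MA(q) characteristic polynomial is P(z) = 1 + 1.352z.
Invertibility requires all roots to lie outside the unit circle, i.e. |z| > 1 for every root.
This is linear in z: 1 + (1.352) z = 0  =>  z = -1/(1.352) = -0.739645,  |z| = 0.739645.
Moduli of all roots: 0.7396.
All moduli strictly greater than 1? No.
Verdict: Not invertible.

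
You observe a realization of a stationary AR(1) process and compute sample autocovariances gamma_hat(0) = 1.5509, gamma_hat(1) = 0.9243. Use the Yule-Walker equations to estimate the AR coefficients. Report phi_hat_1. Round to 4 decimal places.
\hat\phi_{1} = 0.5960

The Yule-Walker equations for an AR(p) process read, in matrix form,
  Gamma_p phi = r_p,   with   (Gamma_p)_{ij} = gamma(|i - j|),
                       (r_p)_i = gamma(i),   i,j = 1..p.
Substitute the sample gammas (Toeplitz matrix and right-hand side of size 1):
  Gamma_p = [[1.5509]]
  r_p     = [0.9243]
With p = 1 this is the single equation gamma(0) phi_1 = gamma(1):
  phi_hat_1 = gamma(1) / gamma(0) = 0.9243 / 1.5509 = 0.5960.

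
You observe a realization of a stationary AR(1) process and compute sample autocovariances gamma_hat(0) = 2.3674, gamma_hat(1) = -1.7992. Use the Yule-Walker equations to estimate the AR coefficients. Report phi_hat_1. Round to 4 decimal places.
\hat\phi_{1} = -0.7600

The Yule-Walker equations for an AR(p) process read, in matrix form,
  Gamma_p phi = r_p,   with   (Gamma_p)_{ij} = gamma(|i - j|),
                       (r_p)_i = gamma(i),   i,j = 1..p.
Substitute the sample gammas (Toeplitz matrix and right-hand side of size 1):
  Gamma_p = [[2.3674]]
  r_p     = [-1.7992]
With p = 1 this is the single equation gamma(0) phi_1 = gamma(1):
  phi_hat_1 = gamma(1) / gamma(0) = -1.7992 / 2.3674 = -0.7600.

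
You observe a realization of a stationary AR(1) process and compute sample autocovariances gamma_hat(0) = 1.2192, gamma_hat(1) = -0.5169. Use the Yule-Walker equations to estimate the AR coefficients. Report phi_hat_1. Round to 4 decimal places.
\hat\phi_{1} = -0.4240

The Yule-Walker equations for an AR(p) process read, in matrix form,
  Gamma_p phi = r_p,   with   (Gamma_p)_{ij} = gamma(|i - j|),
                       (r_p)_i = gamma(i),   i,j = 1..p.
Substitute the sample gammas (Toeplitz matrix and right-hand side of size 1):
  Gamma_p = [[1.2192]]
  r_p     = [-0.5169]
With p = 1 this is the single equation gamma(0) phi_1 = gamma(1):
  phi_hat_1 = gamma(1) / gamma(0) = -0.5169 / 1.2192 = -0.4240.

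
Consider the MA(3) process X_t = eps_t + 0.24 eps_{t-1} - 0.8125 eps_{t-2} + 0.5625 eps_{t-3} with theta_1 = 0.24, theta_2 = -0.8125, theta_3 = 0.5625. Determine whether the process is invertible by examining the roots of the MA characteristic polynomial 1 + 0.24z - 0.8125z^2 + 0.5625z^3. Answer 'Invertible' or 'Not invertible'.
\text{Not invertible}

The MA(q) characteristic polynomial is P(z) = 1 + 0.24z - 0.8125z^2 + 0.5625z^3.
Invertibility requires all roots to lie outside the unit circle, i.e. |z| > 1 for every root.
Degree 3: look for a simple real root z0 first, then factor out (1 - z/z0) and solve the remaining quadratic.
Testing z0 = -0.8: P(-0.8) = 1 + (0.24)(-0.8) + (-0.8125)(-0.8)^2 + (0.5625)(-0.8)^3
  = 1 + (-0.192) + (-0.52) + (-0.288) = 0.  So z_0 = -0.8 is a root, |z_0| = 0.8.
Divide out the factor (1 + 1.25 z) = (1 - z/z0) (since 1/z0 = -1.25):
  P(z) = (1 + 1.25 z)(1 + (-1.01) z + (0.45) z^2)
  [check: z-coef -1.01 - (-1.25) = 0.24; z^2-coef 0.45 - (-1.25)(-1.01) = -0.8125; z^3-coef -(-1.25)(0.45) = 0.5625.]
Remaining roots from the quadratic factor 1 + (-1.01) z + (0.45) z^2:
  Set 1 + (-1.01) z + (0.45) z^2 = 0, i.e. a z^2 + b z + c = 0 with a = 0.45, b = -1.01, c = 1.
  Discriminant D = b^2 - 4ac = (-1.01)^2 - 4*(0.45)*1 = 1.0201 - (1.8) = -0.7799.
  D < 0, so the roots are the complex-conjugate pair z = (-b +/- i sqrt(-D)) / (2a) = 1.1222 +/- 0.9812i.
  For a conjugate pair |z|^2 = z * conj(z) = (product of roots) = c/a = 1/(0.45) = 2.222222, so |z| = sqrt(2.222222) = 1.4907 for both roots.
Moduli of all roots: 0.8000, 1.4907, 1.4907.
All moduli strictly greater than 1? No.
Verdict: Not invertible.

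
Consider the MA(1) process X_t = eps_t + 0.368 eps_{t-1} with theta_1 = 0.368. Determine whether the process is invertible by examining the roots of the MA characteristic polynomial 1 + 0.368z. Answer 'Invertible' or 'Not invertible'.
\text{Invertible}

The MA(q) characteristic polynomial is P(z) = 1 + 0.368z.
Invertibility requires all roots to lie outside the unit circle, i.e. |z| > 1 for every root.
This is linear in z: 1 + (0.368) z = 0  =>  z = -1/(0.368) = -2.717391,  |z| = 2.717391.
Moduli of all roots: 2.7174.
All moduli strictly greater than 1? Yes.
Verdict: Invertible.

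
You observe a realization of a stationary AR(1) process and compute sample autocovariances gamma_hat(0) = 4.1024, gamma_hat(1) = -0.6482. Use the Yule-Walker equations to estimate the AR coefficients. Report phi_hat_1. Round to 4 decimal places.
\hat\phi_{1} = -0.1580

The Yule-Walker equations for an AR(p) process read, in matrix form,
  Gamma_p phi = r_p,   with   (Gamma_p)_{ij} = gamma(|i - j|),
                       (r_p)_i = gamma(i),   i,j = 1..p.
Substitute the sample gammas (Toeplitz matrix and right-hand side of size 1):
  Gamma_p = [[4.1024]]
  r_p     = [-0.6482]
With p = 1 this is the single equation gamma(0) phi_1 = gamma(1):
  phi_hat_1 = gamma(1) / gamma(0) = -0.6482 / 4.1024 = -0.1580.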